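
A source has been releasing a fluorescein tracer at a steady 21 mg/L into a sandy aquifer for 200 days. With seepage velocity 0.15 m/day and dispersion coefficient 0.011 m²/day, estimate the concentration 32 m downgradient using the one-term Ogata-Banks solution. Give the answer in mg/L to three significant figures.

For a continuous step input, C/C₀ ≈ ½·erfc((x−vt)/(2√(Dt))).
vt = 0.15 × 200 = 30 m and 2√(Dt) = 2√(0.011 × 200) = 2.966 m.
Argument (x−vt)/(2√(Dt)) = (32 − 30)/2.966 = 0.6743; ½·erfc(0.6743) = 0.1701.
C = 21 × 0.1701 = 3.57 mg/L.

3.57 mg/L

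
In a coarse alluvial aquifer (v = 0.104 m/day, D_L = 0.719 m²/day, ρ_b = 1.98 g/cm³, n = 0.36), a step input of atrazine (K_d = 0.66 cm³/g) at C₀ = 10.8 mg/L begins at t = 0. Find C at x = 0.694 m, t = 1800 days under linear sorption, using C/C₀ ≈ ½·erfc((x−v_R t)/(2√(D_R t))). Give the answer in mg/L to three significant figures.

10.3 mg/L

Retardation factor R = 1 + ρ_b·K_d/n = 1 + 1.98 × 0.66/0.36 = 4.630.
Sorption retards both mechanisms: v_R = v/R = 0.02246 m/day, D_R = D/R = 0.1553 m²/day.
v_R·t = 0.02246 × 1800 = 40.428 m; 2√(D_R t) = 33.44 m; argument = (0.694 − 40.428)/33.44 = -1.188.
C = C₀ × ½·erfc(-1.188) = 10.8 × 0.9535 = 10.3 mg/L.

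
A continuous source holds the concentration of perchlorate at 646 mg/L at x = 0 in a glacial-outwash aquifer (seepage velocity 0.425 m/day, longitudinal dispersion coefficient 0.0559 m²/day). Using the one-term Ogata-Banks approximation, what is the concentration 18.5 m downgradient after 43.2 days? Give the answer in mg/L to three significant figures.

307 mg/L

For a continuous step input, C/C₀ ≈ ½·erfc((x−vt)/(2√(Dt))).
vt = 0.425 × 43.2 = 18.36 m and 2√(Dt) = 2√(0.0559 × 43.2) = 3.108 m.
Argument (x−vt)/(2√(Dt)) = (18.5 − 18.36)/3.108 = 0.04505; ½·erfc(0.04505) = 0.4746.
C = 646 × 0.4746 = 307 mg/L.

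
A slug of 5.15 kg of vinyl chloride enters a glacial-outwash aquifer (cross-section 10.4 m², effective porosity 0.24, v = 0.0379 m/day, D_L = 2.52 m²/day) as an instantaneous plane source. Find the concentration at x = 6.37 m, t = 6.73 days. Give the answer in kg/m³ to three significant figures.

0.0814 kg/m³

For an instantaneous plane source, C(x,t) = M/(n_e·A·√(4πDt)) · exp(−(x−vt)²/(4Dt)), with n_e·A the pore (flow) area.
Plume center vt = 0.0379 × 6.73 = 0.255067 m, so the well at 6.37 m is 6.114933 m downgradient of the peak.
√(4πDt) = 14.60 m, giving peak height M/(n_e·A·√(4πDt)) = 5.15/(0.24 × 10.4 × 14.60) = 0.1413 kg/m³.
(x−vt)²/(4Dt) = (6.114933)²/(4 × 2.52 × 6.73) = 0.5512; exp(−0.5512) = 0.5763.
C = 0.1413 × 0.5763 = 0.0814 kg/m³.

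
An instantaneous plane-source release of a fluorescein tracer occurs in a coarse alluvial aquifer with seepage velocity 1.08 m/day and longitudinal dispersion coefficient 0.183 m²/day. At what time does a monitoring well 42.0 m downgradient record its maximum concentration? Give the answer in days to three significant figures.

38.7 days

For the 1D instantaneous-source solution, setting ∂C/∂t = 0 at fixed x gives v²t² + 2Dt − x² = 0, so t = (√(D² + v²x²) − D)/v².
√(D² + v²x²) = √(0.183² + 1.08² × 42.0²) = 45.36; v² = 1.1664.
t = (45.36 − 0.183)/1.1664 = 38.7 days (vs. the pure-advection estimate x/v = 38.9 d).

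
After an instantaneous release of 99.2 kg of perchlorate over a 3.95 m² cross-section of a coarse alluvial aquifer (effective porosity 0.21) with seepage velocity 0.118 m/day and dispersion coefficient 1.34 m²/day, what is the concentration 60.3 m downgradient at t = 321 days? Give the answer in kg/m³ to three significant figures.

1.21 kg/m³

For an instantaneous plane source, C(x,t) = M/(n_e·A·√(4πDt)) · exp(−(x−vt)²/(4Dt)), with n_e·A the pore (flow) area.
Plume center vt = 0.118 × 321 = 37.878 m, so the well at 60.3 m is 22.422 m downgradient of the peak.
√(4πDt) = 73.52 m, giving peak height M/(n_e·A·√(4πDt)) = 99.2/(0.21 × 3.95 × 73.52) = 1.627 kg/m³.
(x−vt)²/(4Dt) = (22.422)²/(4 × 1.34 × 321) = 0.2922; exp(−0.2922) = 0.7466.
C = 1.627 × 0.7466 = 1.21 kg/m³.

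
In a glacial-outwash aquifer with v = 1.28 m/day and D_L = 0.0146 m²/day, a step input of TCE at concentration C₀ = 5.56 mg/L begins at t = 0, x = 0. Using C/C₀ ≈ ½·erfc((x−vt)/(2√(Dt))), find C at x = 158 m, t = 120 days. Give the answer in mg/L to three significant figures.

For a continuous step input, C/C₀ ≈ ½·erfc((x−vt)/(2√(Dt))).
vt = 1.28 × 120 = 153.6 m and 2√(Dt) = 2√(0.0146 × 120) = 2.647 m.
Argument (x−vt)/(2√(Dt)) = (158 − 153.6)/2.647 = 1.662; ½·erfc(1.662) = 0.009376.
C = 5.56 × 0.009376 = 0.0521 mg/L.

0.0521 mg/L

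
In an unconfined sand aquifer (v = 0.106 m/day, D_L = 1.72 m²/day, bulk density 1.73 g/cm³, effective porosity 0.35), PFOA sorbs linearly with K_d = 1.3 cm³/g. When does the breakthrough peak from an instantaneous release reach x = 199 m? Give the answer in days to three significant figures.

12900 days

Retardation factor R = 1 + ρ_b·K_d/n = 1 + 1.73 × 1.3/0.35 = 7.426.
Sorption retards both mechanisms: v_R = v/R = 0.01427 m/day, D_R = D/R = 0.2316 m²/day.
Peak time from v_R²t² + 2D_R t − x² = 0: t = (√(D_R² + v_R²x²) − D_R)/v_R².
√(D_R² + v_R²x²) = √(0.2316² + 0.01427² × 199²) = 2.849; v_R² = 0.0002036.
t = (2.849 − 0.2316)/0.0002036 = 12900 days.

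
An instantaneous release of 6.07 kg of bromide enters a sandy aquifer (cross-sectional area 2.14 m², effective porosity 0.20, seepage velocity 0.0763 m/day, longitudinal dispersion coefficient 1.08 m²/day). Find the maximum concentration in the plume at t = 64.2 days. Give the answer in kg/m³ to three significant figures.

0.480 kg/m³

The peak of an instantaneous 1D plume sits at x = vt; there the Gaussian factor is 1 and C_max = M/(n_e·A·√(4πDt)), where n_e·A is the pore area the mass is dissolved in.
√(4πDt) = √(4π × 1.08 × 64.2) = 29.52 m, so C_max = 6.07/(0.20 × 2.14 × 29.52) = 0.480 kg/m³.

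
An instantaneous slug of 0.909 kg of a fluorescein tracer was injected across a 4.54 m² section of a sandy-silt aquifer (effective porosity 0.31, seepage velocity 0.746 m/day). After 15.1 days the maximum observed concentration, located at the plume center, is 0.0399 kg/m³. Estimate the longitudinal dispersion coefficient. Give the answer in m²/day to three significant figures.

At the plume center C_max = M/(n_e·A·√(4πDt)), so D = M²/(4πt·(n_e·A·C_max)²).
n_e·A·C_max = 0.31 × 4.54 × 0.0399 = 0.05616 kg/m.
D = 0.909²/(4π × 15.1 × 0.05616²) = 1.38 m²/day.

1.38 m²/day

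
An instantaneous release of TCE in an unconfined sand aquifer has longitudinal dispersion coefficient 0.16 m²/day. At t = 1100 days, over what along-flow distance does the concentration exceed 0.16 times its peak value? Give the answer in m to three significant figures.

The plume is Gaussian with σ = √(2Dt) = √(2 × 0.16 × 1100) = 18.76 m.
C/C_peak = exp(−Δx²/(2σ²)) = 0.16 ⇒ Δx = σ·√(−2 ln 0.16) = 18.76 × 1.914 = 35.91 m.
Width = 2Δx = 71.8 m.

71.8 m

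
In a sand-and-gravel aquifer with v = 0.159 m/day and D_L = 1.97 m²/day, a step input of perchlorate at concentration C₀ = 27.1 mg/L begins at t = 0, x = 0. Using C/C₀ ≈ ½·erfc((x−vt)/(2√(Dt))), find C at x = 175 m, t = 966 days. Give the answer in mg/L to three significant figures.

For a continuous step input, C/C₀ ≈ ½·erfc((x−vt)/(2√(Dt))).
vt = 0.159 × 966 = 153.594 m and 2√(Dt) = 2√(1.97 × 966) = 87.25 m.
Argument (x−vt)/(2√(Dt)) = (175 − 153.594)/87.25 = 0.2453; ½·erfc(0.2453) = 0.3643.
C = 27.1 × 0.3643 = 9.87 mg/L.

9.87 mg/L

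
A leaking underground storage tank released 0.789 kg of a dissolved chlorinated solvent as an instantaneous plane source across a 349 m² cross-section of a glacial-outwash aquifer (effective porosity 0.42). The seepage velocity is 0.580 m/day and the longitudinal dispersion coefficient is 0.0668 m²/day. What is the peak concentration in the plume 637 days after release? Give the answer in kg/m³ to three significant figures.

0.000233 kg/m³

The peak of an instantaneous 1D plume sits at x = vt; there the Gaussian factor is 1 and C_max = M/(n_e·A·√(4πDt)), where n_e·A is the pore area the mass is dissolved in.
√(4πDt) = √(4π × 0.0668 × 637) = 23.12 m, so C_max = 0.789/(0.42 × 349 × 23.12) = 0.000233 kg/m³.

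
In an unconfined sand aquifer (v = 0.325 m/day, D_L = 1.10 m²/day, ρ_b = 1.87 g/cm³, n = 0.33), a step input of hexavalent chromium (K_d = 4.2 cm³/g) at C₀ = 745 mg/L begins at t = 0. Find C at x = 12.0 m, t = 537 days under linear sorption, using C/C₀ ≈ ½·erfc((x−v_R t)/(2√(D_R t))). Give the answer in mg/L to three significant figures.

176 mg/L

Retardation factor R = 1 + ρ_b·K_d/n = 1 + 1.87 × 4.2/0.33 = 24.80.
Sorption retards both mechanisms: v_R = v/R = 0.01310 m/day, D_R = D/R = 0.04435 m²/day.
v_R·t = 0.01310 × 537 = 7.0347 m; 2√(D_R t) = 9.760 m; argument = (12.0 − 7.0347)/9.760 = 0.5087.
C = C₀ × ½·erfc(0.5087) = 745 × 0.2359 = 176 mg/L.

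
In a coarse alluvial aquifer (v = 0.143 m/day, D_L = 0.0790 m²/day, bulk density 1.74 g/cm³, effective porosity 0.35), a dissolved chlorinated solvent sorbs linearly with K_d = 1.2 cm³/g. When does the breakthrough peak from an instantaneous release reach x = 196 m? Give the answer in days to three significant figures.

9520 days

Retardation factor R = 1 + ρ_b·K_d/n = 1 + 1.74 × 1.2/0.35 = 6.966.
Sorption retards both mechanisms: v_R = v/R = 0.02053 m/day, D_R = D/R = 0.01134 m²/day.
Peak time from v_R²t² + 2D_R t − x² = 0: t = (√(D_R² + v_R²x²) − D_R)/v_R².
√(D_R² + v_R²x²) = √(0.01134² + 0.02053² × 196²) = 4.024; v_R² = 0.0004215.
t = (4.024 − 0.01134)/0.0004215 = 9520 days.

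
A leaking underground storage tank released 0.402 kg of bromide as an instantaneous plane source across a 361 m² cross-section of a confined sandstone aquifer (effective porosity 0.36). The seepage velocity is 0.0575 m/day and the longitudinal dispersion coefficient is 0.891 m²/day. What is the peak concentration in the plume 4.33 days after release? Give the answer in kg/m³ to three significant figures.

The peak of an instantaneous 1D plume sits at x = vt; there the Gaussian factor is 1 and C_max = M/(n_e·A·√(4πDt)), where n_e·A is the pore area the mass is dissolved in.
√(4πDt) = √(4π × 0.891 × 4.33) = 6.963 m, so C_max = 0.402/(0.36 × 361 × 6.963) = 0.000444 kg/m³.

0.000444 kg/m³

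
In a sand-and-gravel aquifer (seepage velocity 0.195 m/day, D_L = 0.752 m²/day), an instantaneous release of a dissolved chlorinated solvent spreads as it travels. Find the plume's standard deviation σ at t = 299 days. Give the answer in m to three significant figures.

Dispersive spreading gives a Gaussian with σ² = 2Dt; advection only shifts the center.
σ = √(2 × 0.752 × 299) = 21.2 m.

21.2 m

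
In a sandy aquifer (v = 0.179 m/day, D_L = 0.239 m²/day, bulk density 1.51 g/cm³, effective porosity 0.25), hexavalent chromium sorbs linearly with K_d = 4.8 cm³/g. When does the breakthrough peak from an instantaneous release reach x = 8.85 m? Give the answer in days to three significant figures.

Retardation factor R = 1 + ρ_b·K_d/n = 1 + 1.51 × 4.8/0.25 = 29.99.
Sorption retards both mechanisms: v_R = v/R = 0.005969 m/day, D_R = D/R = 0.007969 m²/day.
Peak time from v_R²t² + 2D_R t − x² = 0: t = (√(D_R² + v_R²x²) − D_R)/v_R².
√(D_R² + v_R²x²) = √(0.007969² + 0.005969² × 8.85²) = 0.05342; v_R² = 3.563e-05.
t = (0.05342 − 0.007969)/3.563e-05 = 1280 days.

1280 days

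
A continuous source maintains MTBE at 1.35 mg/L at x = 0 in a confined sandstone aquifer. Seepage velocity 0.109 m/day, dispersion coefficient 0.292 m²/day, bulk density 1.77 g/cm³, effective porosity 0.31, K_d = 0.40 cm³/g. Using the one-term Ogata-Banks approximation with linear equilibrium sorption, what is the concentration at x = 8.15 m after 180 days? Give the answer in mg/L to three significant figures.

0.473 mg/L

Retardation factor R = 1 + ρ_b·K_d/n = 1 + 1.77 × 0.40/0.31 = 3.284.
Sorption retards both mechanisms: v_R = v/R = 0.03319 m/day, D_R = D/R = 0.08892 m²/day.
v_R·t = 0.03319 × 180 = 5.9742 m; 2√(D_R t) = 8.001 m; argument = (8.15 − 5.9742)/8.001 = 0.2719.
C = C₀ × ½·erfc(0.2719) = 1.35 × 0.3503 = 0.473 mg/L.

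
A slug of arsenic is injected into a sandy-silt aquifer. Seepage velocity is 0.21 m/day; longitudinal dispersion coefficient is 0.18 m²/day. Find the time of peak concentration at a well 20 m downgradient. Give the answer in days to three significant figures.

91.2 days

For the 1D instantaneous-source solution, setting ∂C/∂t = 0 at fixed x gives v²t² + 2Dt − x² = 0, so t = (√(D² + v²x²) − D)/v².
√(D² + v²x²) = √(0.18² + 0.21² × 20²) = 4.204; v² = 0.0441.
t = (4.204 − 0.18)/0.0441 = 91.2 days (vs. the pure-advection estimate x/v = 95.2 d).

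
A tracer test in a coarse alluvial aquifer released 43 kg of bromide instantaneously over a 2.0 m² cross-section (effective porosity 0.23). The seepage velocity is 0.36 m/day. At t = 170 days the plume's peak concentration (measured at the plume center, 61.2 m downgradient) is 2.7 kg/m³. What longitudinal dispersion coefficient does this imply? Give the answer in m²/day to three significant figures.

0.561 m²/day

At the plume center C_max = M/(n_e·A·√(4πDt)), so D = M²/(4πt·(n_e·A·C_max)²).
n_e·A·C_max = 0.23 × 2.0 × 2.7 = 1.242 kg/m.
D = 43²/(4π × 170 × 1.242²) = 0.561 m²/day.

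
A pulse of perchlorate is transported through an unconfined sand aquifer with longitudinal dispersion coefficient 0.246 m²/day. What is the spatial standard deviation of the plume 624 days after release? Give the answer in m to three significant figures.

17.5 m

Dispersive spreading gives a Gaussian with σ² = 2Dt; advection only shifts the center.
σ = √(2 × 0.246 × 624) = 17.5 m.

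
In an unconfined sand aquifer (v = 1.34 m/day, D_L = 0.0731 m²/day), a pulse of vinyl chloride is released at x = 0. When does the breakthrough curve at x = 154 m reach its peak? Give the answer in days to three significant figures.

115 days

For the 1D instantaneous-source solution, setting ∂C/∂t = 0 at fixed x gives v²t² + 2Dt − x² = 0, so t = (√(D² + v²x²) − D)/v².
√(D² + v²x²) = √(0.0731² + 1.34² × 154²) = 206.4; v² = 1.7956.
t = (206.4 − 0.0731)/1.7956 = 115 days (vs. the pure-advection estimate x/v = 115 d).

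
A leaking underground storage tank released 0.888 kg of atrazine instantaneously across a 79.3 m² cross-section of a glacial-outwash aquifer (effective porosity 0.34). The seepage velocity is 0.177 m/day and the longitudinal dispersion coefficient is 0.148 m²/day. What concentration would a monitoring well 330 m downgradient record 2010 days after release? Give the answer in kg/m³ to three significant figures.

For an instantaneous plane source, C(x,t) = M/(n_e·A·√(4πDt)) · exp(−(x−vt)²/(4Dt)), with n_e·A the pore (flow) area.
Plume center vt = 0.177 × 2010 = 355.77 m, so the well at 330 m is 25.77 m upgradient of the peak.
√(4πDt) = 61.14 m, giving peak height M/(n_e·A·√(4πDt)) = 0.888/(0.34 × 79.3 × 61.14) = 0.0005387 kg/m³.
(x−vt)²/(4Dt) = (-25.77)²/(4 × 0.148 × 2010) = 0.5581; exp(−0.5581) = 0.5723.
C = 0.0005387 × 0.5723 = 0.000308 kg/m³.

0.000308 kg/m³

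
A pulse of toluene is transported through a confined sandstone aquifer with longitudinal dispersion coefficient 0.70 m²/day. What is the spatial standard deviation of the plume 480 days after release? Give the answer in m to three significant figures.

Dispersive spreading gives a Gaussian with σ² = 2Dt; advection only shifts the center.
σ = √(2 × 0.70 × 480) = 25.9 m.

25.9 m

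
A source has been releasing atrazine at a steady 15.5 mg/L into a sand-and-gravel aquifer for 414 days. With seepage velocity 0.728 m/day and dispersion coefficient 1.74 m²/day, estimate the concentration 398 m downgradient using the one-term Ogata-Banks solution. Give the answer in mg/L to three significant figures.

For a continuous step input, C/C₀ ≈ ½·erfc((x−vt)/(2√(Dt))).
vt = 0.728 × 414 = 301.392 m and 2√(Dt) = 2√(1.74 × 414) = 53.68 m.
Argument (x−vt)/(2√(Dt)) = (398 − 301.392)/53.68 = 1.800; ½·erfc(1.800) = 0.005455.
C = 15.5 × 0.005455 = 0.0846 mg/L.

0.0846 mg/L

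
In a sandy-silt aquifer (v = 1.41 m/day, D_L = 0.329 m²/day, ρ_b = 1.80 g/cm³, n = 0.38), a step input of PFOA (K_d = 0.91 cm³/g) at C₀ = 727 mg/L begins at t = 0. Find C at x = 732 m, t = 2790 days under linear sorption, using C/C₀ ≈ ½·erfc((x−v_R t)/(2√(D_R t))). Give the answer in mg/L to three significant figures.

Retardation factor R = 1 + ρ_b·K_d/n = 1 + 1.80 × 0.91/0.38 = 5.311.
Sorption retards both mechanisms: v_R = v/R = 0.2655 m/day, D_R = D/R = 0.06195 m²/day.
v_R·t = 0.2655 × 2790 = 740.745 m; 2√(D_R t) = 26.29 m; argument = (732 − 740.745)/26.29 = -0.3326.
C = C₀ × ½·erfc(-0.3326) = 727 × 0.6810 = 495 mg/L.

495 mg/L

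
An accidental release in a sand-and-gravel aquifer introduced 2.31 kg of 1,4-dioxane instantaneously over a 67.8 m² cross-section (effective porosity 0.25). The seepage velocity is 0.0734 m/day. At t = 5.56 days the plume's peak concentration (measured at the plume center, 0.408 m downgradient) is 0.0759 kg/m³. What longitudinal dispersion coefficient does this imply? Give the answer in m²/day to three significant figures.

0.0461 m²/day

At the plume center C_max = M/(n_e·A·√(4πDt)), so D = M²/(4πt·(n_e·A·C_max)²).
n_e·A·C_max = 0.25 × 67.8 × 0.0759 = 1.287 kg/m.
D = 2.31²/(4π × 5.56 × 1.287²) = 0.0461 m²/day.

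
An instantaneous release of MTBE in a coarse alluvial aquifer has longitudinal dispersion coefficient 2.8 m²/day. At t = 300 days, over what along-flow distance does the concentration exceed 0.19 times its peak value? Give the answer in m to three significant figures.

149 m

The plume is Gaussian with σ = √(2Dt) = √(2 × 2.8 × 300) = 40.99 m.
C/C_peak = exp(−Δx²/(2σ²)) = 0.19 ⇒ Δx = σ·√(−2 ln 0.19) = 40.99 × 1.822 = 74.68 m.
Width = 2Δx = 149 m.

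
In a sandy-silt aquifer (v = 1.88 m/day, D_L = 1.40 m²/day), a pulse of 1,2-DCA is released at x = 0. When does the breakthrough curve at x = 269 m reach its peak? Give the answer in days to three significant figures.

For the 1D instantaneous-source solution, setting ∂C/∂t = 0 at fixed x gives v²t² + 2Dt − x² = 0, so t = (√(D² + v²x²) − D)/v².
√(D² + v²x²) = √(1.40² + 1.88² × 269²) = 505.7; v² = 3.5344.
t = (505.7 − 1.40)/3.5344 = 143 days (vs. the pure-advection estimate x/v = 143 d).

143 days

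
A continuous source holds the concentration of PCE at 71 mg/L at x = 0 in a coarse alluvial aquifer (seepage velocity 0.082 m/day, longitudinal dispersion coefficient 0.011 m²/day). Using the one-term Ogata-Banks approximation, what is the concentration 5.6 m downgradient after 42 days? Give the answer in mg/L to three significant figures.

For a continuous step input, C/C₀ ≈ ½·erfc((x−vt)/(2√(Dt))).
vt = 0.082 × 42 = 3.444 m and 2√(Dt) = 2√(0.011 × 42) = 1.359 m.
Argument (x−vt)/(2√(Dt)) = (5.6 − 3.444)/1.359 = 1.586; ½·erfc(1.586) = 0.01245.
C = 71 × 0.01245 = 0.884 mg/L.

0.884 mg/L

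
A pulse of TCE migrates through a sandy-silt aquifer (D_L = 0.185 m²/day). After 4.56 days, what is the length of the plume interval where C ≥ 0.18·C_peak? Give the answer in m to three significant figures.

4.81 m

The plume is Gaussian with σ = √(2Dt) = √(2 × 0.185 × 4.56) = 1.299 m.
C/C_peak = exp(−Δx²/(2σ²)) = 0.18 ⇒ Δx = σ·√(−2 ln 0.18) = 1.299 × 1.852 = 2.406 m.
Width = 2Δx = 4.81 m.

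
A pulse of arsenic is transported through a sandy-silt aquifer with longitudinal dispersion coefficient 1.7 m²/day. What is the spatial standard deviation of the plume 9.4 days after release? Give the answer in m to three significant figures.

Dispersive spreading gives a Gaussian with σ² = 2Dt; advection only shifts the center.
σ = √(2 × 1.7 × 9.4) = 5.65 m.

5.65 m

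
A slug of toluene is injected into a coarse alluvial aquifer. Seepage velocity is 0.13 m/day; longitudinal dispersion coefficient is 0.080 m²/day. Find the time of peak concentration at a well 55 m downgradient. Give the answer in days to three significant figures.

For the 1D instantaneous-source solution, setting ∂C/∂t = 0 at fixed x gives v²t² + 2Dt − x² = 0, so t = (√(D² + v²x²) − D)/v².
√(D² + v²x²) = √(0.080² + 0.13² × 55²) = 7.150; v² = 0.0169.
t = (7.150 − 0.080)/0.0169 = 418 days (vs. the pure-advection estimate x/v = 423 d).

418 days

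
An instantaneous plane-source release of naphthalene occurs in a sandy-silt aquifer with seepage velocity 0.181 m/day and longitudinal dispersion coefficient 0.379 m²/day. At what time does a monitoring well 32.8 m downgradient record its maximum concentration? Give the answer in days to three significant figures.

For the 1D instantaneous-source solution, setting ∂C/∂t = 0 at fixed x gives v²t² + 2Dt − x² = 0, so t = (√(D² + v²x²) − D)/v².
√(D² + v²x²) = √(0.379² + 0.181² × 32.8²) = 5.949; v² = 0.032761.
t = (5.949 − 0.379)/0.032761 = 170 days (vs. the pure-advection estimate x/v = 181 d).

170 days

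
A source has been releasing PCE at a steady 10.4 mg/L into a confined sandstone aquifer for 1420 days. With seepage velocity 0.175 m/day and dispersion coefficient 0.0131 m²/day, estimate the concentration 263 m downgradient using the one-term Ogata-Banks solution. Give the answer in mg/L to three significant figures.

For a continuous step input, C/C₀ ≈ ½·erfc((x−vt)/(2√(Dt))).
vt = 0.175 × 1420 = 248.5 m and 2√(Dt) = 2√(0.0131 × 1420) = 8.626 m.
Argument (x−vt)/(2√(Dt)) = (263 − 248.5)/8.626 = 1.681; ½·erfc(1.681) = 0.008720.
C = 10.4 × 0.008720 = 0.0907 mg/L.

0.0907 mg/L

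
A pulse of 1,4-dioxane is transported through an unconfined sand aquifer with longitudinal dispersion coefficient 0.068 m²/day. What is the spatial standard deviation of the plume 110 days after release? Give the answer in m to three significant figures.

3.87 m

Dispersive spreading gives a Gaussian with σ² = 2Dt; advection only shifts the center.
σ = √(2 × 0.068 × 110) = 3.87 m.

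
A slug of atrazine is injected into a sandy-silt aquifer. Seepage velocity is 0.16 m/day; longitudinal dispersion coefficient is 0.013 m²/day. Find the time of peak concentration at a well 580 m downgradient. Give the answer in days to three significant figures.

3620 days

For the 1D instantaneous-source solution, setting ∂C/∂t = 0 at fixed x gives v²t² + 2Dt − x² = 0, so t = (√(D² + v²x²) − D)/v².
√(D² + v²x²) = √(0.013² + 0.16² × 580²) = 92.80; v² = 0.0256.
t = (92.80 − 0.013)/0.0256 = 3620 days (vs. the pure-advection estimate x/v = 3620 d).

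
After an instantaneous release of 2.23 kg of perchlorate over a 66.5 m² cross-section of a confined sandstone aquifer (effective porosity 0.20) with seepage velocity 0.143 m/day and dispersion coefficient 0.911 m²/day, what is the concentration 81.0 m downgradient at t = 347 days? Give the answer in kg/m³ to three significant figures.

For an instantaneous plane source, C(x,t) = M/(n_e·A·√(4πDt)) · exp(−(x−vt)²/(4Dt)), with n_e·A the pore (flow) area.
Plume center vt = 0.143 × 347 = 49.621 m, so the well at 81.0 m is 31.379 m downgradient of the peak.
√(4πDt) = 63.03 m, giving peak height M/(n_e·A·√(4πDt)) = 2.23/(0.20 × 66.5 × 63.03) = 0.002660 kg/m³.
(x−vt)²/(4Dt) = (31.379)²/(4 × 0.911 × 347) = 0.7787; exp(−0.7787) = 0.4590.
C = 0.002660 × 0.4590 = 0.00122 kg/m³.

0.00122 kg/m³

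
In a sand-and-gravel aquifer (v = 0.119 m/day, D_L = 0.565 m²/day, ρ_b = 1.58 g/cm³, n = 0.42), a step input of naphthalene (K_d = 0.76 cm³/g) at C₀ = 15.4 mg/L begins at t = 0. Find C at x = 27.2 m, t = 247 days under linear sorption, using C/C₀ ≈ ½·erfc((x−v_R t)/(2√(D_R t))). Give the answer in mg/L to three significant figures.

0.164 mg/L

Retardation factor R = 1 + ρ_b·K_d/n = 1 + 1.58 × 0.76/0.42 = 3.859.
Sorption retards both mechanisms: v_R = v/R = 0.03084 m/day, D_R = D/R = 0.1464 m²/day.
v_R·t = 0.03084 × 247 = 7.61748 m; 2√(D_R t) = 12.03 m; argument = (27.2 − 7.61748)/12.03 = 1.628.
C = C₀ × ½·erfc(1.628) = 15.4 × 0.01066 = 0.164 mg/L.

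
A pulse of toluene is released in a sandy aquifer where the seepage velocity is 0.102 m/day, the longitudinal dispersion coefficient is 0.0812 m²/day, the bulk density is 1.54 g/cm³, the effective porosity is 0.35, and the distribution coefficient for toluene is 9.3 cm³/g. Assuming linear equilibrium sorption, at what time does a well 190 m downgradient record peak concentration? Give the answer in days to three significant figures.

77800 days

Retardation factor R = 1 + ρ_b·K_d/n = 1 + 1.54 × 9.3/0.35 = 41.92.
Sorption retards both mechanisms: v_R = v/R = 0.002433 m/day, D_R = D/R = 0.001937 m²/day.
Peak time from v_R²t² + 2D_R t − x² = 0: t = (√(D_R² + v_R²x²) − D_R)/v_R².
√(D_R² + v_R²x²) = √(0.001937² + 0.002433² × 190²) = 0.4623; v_R² = 5.919e-06.
t = (0.4623 − 0.001937)/5.919e-06 = 77800 days.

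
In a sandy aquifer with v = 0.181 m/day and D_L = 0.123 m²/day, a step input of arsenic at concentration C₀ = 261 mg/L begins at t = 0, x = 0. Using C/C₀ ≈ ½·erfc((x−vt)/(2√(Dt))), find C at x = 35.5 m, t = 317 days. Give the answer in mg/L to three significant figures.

259 mg/L

For a continuous step input, C/C₀ ≈ ½·erfc((x−vt)/(2√(Dt))).
vt = 0.181 × 317 = 57.377 m and 2√(Dt) = 2√(0.123 × 317) = 12.49 m.
Argument (x−vt)/(2√(Dt)) = (35.5 − 57.377)/12.49 = -1.752; ½·erfc(-1.752) = 0.9934.
C = 261 × 0.9934 = 259 mg/L.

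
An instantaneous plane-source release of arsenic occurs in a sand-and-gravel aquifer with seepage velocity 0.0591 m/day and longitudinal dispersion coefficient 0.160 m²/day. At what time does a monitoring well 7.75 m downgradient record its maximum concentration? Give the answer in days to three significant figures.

For the 1D instantaneous-source solution, setting ∂C/∂t = 0 at fixed x gives v²t² + 2Dt − x² = 0, so t = (√(D² + v²x²) − D)/v².
√(D² + v²x²) = √(0.160² + 0.0591² × 7.75²) = 0.4852; v² = 0.00349281.
t = (0.4852 − 0.160)/0.00349281 = 93.1 days (vs. the pure-advection estimate x/v = 131 d).

93.1 days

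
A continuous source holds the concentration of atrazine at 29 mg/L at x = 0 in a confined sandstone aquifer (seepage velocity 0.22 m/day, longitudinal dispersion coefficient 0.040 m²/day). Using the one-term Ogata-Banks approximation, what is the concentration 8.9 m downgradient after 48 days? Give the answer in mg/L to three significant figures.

23.2 mg/L

For a continuous step input, C/C₀ ≈ ½·erfc((x−vt)/(2√(Dt))).
vt = 0.22 × 48 = 10.56 m and 2√(Dt) = 2√(0.040 × 48) = 2.771 m.
Argument (x−vt)/(2√(Dt)) = (8.9 − 10.56)/2.771 = -0.5991; ½·erfc(-0.5991) = 0.8016.
C = 29 × 0.8016 = 23.2 mg/L.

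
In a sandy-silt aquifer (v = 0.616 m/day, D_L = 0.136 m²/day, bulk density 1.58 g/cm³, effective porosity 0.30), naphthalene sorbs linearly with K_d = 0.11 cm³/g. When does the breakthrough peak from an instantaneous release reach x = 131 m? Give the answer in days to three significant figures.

335 days

Retardation factor R = 1 + ρ_b·K_d/n = 1 + 1.58 × 0.11/0.30 = 1.579.
Sorption retards both mechanisms: v_R = v/R = 0.3901 m/day, D_R = D/R = 0.08613 m²/day.
Peak time from v_R²t² + 2D_R t − x² = 0: t = (√(D_R² + v_R²x²) − D_R)/v_R².
√(D_R² + v_R²x²) = √(0.08613² + 0.3901² × 131²) = 51.10; v_R² = 0.1522.
t = (51.10 − 0.08613)/0.1522 = 335 days.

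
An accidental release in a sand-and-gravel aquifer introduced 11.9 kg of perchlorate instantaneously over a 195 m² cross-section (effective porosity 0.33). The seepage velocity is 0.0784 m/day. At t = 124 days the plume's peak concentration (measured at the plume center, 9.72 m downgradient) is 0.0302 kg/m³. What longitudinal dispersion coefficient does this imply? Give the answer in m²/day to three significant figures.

At the plume center C_max = M/(n_e·A·√(4πDt)), so D = M²/(4πt·(n_e·A·C_max)²).
n_e·A·C_max = 0.33 × 195 × 0.0302 = 1.943 kg/m.
D = 11.9²/(4π × 124 × 1.943²) = 0.0241 m²/day.

0.0241 m²/day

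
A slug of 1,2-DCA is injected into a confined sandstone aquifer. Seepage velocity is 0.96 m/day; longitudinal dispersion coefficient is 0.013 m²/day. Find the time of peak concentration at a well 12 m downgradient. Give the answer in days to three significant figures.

For the 1D instantaneous-source solution, setting ∂C/∂t = 0 at fixed x gives v²t² + 2Dt − x² = 0, so t = (√(D² + v²x²) − D)/v².
√(D² + v²x²) = √(0.013² + 0.96² × 12²) = 11.52; v² = 0.9216.
t = (11.52 − 0.013)/0.9216 = 12.5 days (vs. the pure-advection estimate x/v = 12.5 d).

12.5 days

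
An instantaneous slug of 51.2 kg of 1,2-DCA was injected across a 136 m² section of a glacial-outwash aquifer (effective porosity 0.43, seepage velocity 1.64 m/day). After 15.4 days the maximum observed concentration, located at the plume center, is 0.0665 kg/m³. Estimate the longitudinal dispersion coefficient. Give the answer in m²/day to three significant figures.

0.896 m²/day

At the plume center C_max = M/(n_e·A·√(4πDt)), so D = M²/(4πt·(n_e·A·C_max)²).
n_e·A·C_max = 0.43 × 136 × 0.0665 = 3.889 kg/m.
D = 51.2²/(4π × 15.4 × 3.889²) = 0.896 m²/day.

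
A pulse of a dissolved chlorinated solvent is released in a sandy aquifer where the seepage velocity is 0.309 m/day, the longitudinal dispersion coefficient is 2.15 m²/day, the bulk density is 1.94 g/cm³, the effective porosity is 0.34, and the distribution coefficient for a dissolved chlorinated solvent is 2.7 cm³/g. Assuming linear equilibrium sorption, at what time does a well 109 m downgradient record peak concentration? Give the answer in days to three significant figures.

Retardation factor R = 1 + ρ_b·K_d/n = 1 + 1.94 × 2.7/0.34 = 16.41.
Sorption retards both mechanisms: v_R = v/R = 0.01883 m/day, D_R = D/R = 0.1310 m²/day.
Peak time from v_R²t² + 2D_R t − x² = 0: t = (√(D_R² + v_R²x²) − D_R)/v_R².
√(D_R² + v_R²x²) = √(0.1310² + 0.01883² × 109²) = 2.057; v_R² = 0.0003546.
t = (2.057 − 0.1310)/0.0003546 = 5430 days.

5430 days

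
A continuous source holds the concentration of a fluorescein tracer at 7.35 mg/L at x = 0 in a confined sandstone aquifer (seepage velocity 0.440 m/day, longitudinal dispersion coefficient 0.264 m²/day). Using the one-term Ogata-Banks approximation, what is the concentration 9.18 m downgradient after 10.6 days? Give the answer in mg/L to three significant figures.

For a continuous step input, C/C₀ ≈ ½·erfc((x−vt)/(2√(Dt))).
vt = 0.440 × 10.6 = 4.664 m and 2√(Dt) = 2√(0.264 × 10.6) = 3.346 m.
Argument (x−vt)/(2√(Dt)) = (9.18 − 4.664)/3.346 = 1.350; ½·erfc(1.350) = 0.02812.
C = 7.35 × 0.02812 = 0.207 mg/L.

0.207 mg/L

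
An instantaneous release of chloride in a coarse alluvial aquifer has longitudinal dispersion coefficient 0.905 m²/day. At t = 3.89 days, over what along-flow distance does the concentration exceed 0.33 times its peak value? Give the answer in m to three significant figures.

The plume is Gaussian with σ = √(2Dt) = √(2 × 0.905 × 3.89) = 2.653 m.
C/C_peak = exp(−Δx²/(2σ²)) = 0.33 ⇒ Δx = σ·√(−2 ln 0.33) = 2.653 × 1.489 = 3.950 m.
Width = 2Δx = 7.90 m.

7.90 m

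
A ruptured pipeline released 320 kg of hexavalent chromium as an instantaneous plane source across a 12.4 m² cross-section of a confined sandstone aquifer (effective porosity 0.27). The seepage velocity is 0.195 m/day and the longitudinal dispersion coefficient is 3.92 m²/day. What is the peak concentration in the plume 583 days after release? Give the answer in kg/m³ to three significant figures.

0.564 kg/m³

The peak of an instantaneous 1D plume sits at x = vt; there the Gaussian factor is 1 and C_max = M/(n_e·A·√(4πDt)), where n_e·A is the pore area the mass is dissolved in.
√(4πDt) = √(4π × 3.92 × 583) = 169.5 m, so C_max = 320/(0.27 × 12.4 × 169.5) = 0.564 kg/m³.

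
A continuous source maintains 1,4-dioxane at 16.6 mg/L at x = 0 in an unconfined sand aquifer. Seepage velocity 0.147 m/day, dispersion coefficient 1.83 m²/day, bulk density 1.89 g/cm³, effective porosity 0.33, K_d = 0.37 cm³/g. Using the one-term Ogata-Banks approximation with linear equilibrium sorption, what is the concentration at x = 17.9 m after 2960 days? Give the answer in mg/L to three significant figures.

16.3 mg/L

Retardation factor R = 1 + ρ_b·K_d/n = 1 + 1.89 × 0.37/0.33 = 3.119.
Sorption retards both mechanisms: v_R = v/R = 0.04713 m/day, D_R = D/R = 0.5867 m²/day.
v_R·t = 0.04713 × 2960 = 139.5048 m; 2√(D_R t) = 83.35 m; argument = (17.9 − 139.5048)/83.35 = -1.459.
C = C₀ × ½·erfc(-1.459) = 16.6 × 0.9805 = 16.3 mg/L.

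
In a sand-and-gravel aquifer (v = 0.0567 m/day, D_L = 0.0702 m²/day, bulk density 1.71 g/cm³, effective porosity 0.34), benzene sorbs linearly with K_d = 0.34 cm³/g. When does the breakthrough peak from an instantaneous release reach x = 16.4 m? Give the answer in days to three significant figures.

727 days

Retardation factor R = 1 + ρ_b·K_d/n = 1 + 1.71 × 0.34/0.34 = 2.710.
Sorption retards both mechanisms: v_R = v/R = 0.02092 m/day, D_R = D/R = 0.02590 m²/day.
Peak time from v_R²t² + 2D_R t − x² = 0: t = (√(D_R² + v_R²x²) − D_R)/v_R².
√(D_R² + v_R²x²) = √(0.02590² + 0.02092² × 16.4²) = 0.3441; v_R² = 0.0004376.
t = (0.3441 − 0.02590)/0.0004376 = 727 days.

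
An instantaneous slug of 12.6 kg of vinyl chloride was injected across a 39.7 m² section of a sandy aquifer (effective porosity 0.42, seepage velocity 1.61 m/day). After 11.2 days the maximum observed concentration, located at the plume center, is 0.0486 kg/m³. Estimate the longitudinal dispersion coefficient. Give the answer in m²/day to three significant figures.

1.72 m²/day

At the plume center C_max = M/(n_e·A·√(4πDt)), so D = M²/(4πt·(n_e·A·C_max)²).
n_e·A·C_max = 0.42 × 39.7 × 0.0486 = 0.8104 kg/m.
D = 12.6²/(4π × 11.2 × 0.8104²) = 1.72 m²/day.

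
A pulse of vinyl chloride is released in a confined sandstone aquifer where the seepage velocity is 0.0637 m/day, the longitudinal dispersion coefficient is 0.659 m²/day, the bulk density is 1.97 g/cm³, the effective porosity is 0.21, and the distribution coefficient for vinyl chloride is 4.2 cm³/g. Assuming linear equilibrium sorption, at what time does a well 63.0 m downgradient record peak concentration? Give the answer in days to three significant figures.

Retardation factor R = 1 + ρ_b·K_d/n = 1 + 1.97 × 4.2/0.21 = 40.40.
Sorption retards both mechanisms: v_R = v/R = 0.001577 m/day, D_R = D/R = 0.01631 m²/day.
Peak time from v_R²t² + 2D_R t − x² = 0: t = (√(D_R² + v_R²x²) − D_R)/v_R².
√(D_R² + v_R²x²) = √(0.01631² + 0.001577² × 63.0²) = 0.1007; v_R² = 2.487e-06.
t = (0.1007 − 0.01631)/2.487e-06 = 33900 days.

33900 days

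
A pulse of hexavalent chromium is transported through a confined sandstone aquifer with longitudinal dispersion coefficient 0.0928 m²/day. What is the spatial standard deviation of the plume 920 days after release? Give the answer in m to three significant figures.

13.1 m

Dispersive spreading gives a Gaussian with σ² = 2Dt; advection only shifts the center.
σ = √(2 × 0.0928 × 920) = 13.1 m.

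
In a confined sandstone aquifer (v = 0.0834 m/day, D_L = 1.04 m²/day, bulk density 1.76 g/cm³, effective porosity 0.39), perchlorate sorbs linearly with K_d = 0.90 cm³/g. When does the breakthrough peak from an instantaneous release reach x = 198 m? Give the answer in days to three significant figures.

Retardation factor R = 1 + ρ_b·K_d/n = 1 + 1.76 × 0.90/0.39 = 5.062.
Sorption retards both mechanisms: v_R = v/R = 0.01648 m/day, D_R = D/R = 0.2055 m²/day.
Peak time from v_R²t² + 2D_R t − x² = 0: t = (√(D_R² + v_R²x²) − D_R)/v_R².
√(D_R² + v_R²x²) = √(0.2055² + 0.01648² × 198²) = 3.270; v_R² = 0.0002716.
t = (3.270 − 0.2055)/0.0002716 = 11300 days.

11300 days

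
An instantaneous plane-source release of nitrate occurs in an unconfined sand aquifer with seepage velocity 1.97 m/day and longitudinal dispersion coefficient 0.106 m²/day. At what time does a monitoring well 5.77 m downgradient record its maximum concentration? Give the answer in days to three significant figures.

For the 1D instantaneous-source solution, setting ∂C/∂t = 0 at fixed x gives v²t² + 2Dt − x² = 0, so t = (√(D² + v²x²) − D)/v².
√(D² + v²x²) = √(0.106² + 1.97² × 5.77²) = 11.37; v² = 3.8809.
t = (11.37 − 0.106)/3.8809 = 2.90 days (vs. the pure-advection estimate x/v = 2.93 d).

2.90 days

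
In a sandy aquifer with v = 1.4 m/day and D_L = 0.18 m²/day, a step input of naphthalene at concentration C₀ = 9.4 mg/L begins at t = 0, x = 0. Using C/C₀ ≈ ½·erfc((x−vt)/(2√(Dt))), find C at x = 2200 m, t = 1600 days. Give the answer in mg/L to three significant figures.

8.95 mg/L

For a continuous step input, C/C₀ ≈ ½·erfc((x−vt)/(2√(Dt))).
vt = 1.4 × 1600 = 2240 m and 2√(Dt) = 2√(0.18 × 1600) = 33.94 m.
Argument (x−vt)/(2√(Dt)) = (2200 − 2240)/33.94 = -1.179; ½·erfc(-1.179) = 0.9523.
C = 9.4 × 0.9523 = 8.95 mg/L.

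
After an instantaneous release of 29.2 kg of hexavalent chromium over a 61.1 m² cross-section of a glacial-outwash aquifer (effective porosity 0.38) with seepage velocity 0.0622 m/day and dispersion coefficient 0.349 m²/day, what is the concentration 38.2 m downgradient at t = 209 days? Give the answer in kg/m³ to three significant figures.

0.00471 kg/m³

For an instantaneous plane source, C(x,t) = M/(n_e·A·√(4πDt)) · exp(−(x−vt)²/(4Dt)), with n_e·A the pore (flow) area.
Plume center vt = 0.0622 × 209 = 12.9998 m, so the well at 38.2 m is 25.2002 m downgradient of the peak.
√(4πDt) = 30.28 m, giving peak height M/(n_e·A·√(4πDt)) = 29.2/(0.38 × 61.1 × 30.28) = 0.04153 kg/m³.
(x−vt)²/(4Dt) = (25.2002)²/(4 × 0.349 × 209) = 2.177; exp(−2.177) = 0.1134.
C = 0.04153 × 0.1134 = 0.00471 kg/m³.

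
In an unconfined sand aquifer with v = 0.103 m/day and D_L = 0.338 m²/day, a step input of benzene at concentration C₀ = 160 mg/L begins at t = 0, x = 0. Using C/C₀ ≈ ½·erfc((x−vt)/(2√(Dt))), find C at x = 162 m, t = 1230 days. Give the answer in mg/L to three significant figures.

For a continuous step input, C/C₀ ≈ ½·erfc((x−vt)/(2√(Dt))).
vt = 0.103 × 1230 = 126.69 m and 2√(Dt) = 2√(0.338 × 1230) = 40.78 m.
Argument (x−vt)/(2√(Dt)) = (162 − 126.69)/40.78 = 0.8659; ½·erfc(0.8659) = 0.1104.
C = 160 × 0.1104 = 17.7 mg/L.

17.7 mg/L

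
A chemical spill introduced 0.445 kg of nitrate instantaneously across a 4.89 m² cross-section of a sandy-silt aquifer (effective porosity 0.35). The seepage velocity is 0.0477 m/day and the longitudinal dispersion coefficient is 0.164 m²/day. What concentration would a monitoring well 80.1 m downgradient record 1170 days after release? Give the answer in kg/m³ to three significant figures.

0.00245 kg/m³

For an instantaneous plane source, C(x,t) = M/(n_e·A·√(4πDt)) · exp(−(x−vt)²/(4Dt)), with n_e·A the pore (flow) area.
Plume center vt = 0.0477 × 1170 = 55.809 m, so the well at 80.1 m is 24.291 m downgradient of the peak.
√(4πDt) = 49.10 m, giving peak height M/(n_e·A·√(4πDt)) = 0.445/(0.35 × 4.89 × 49.10) = 0.005295 kg/m³.
(x−vt)²/(4Dt) = (24.291)²/(4 × 0.164 × 1170) = 0.7688; exp(−0.7688) = 0.4636.
C = 0.005295 × 0.4636 = 0.00245 kg/m³.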